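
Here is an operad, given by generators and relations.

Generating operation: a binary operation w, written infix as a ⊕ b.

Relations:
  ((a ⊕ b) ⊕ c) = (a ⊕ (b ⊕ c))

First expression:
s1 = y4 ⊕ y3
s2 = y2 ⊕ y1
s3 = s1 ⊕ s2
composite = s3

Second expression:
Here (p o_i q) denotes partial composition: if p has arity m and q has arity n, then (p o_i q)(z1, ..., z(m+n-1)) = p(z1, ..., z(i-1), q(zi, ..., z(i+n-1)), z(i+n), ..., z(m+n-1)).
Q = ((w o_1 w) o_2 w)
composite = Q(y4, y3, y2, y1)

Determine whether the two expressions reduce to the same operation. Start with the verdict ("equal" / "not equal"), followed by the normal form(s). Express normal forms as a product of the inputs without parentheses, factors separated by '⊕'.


equal; both compose to y4 ⊕ y3 ⊕ y2 ⊕ y1

The first composite normalizes to y4 ⊕ y3 ⊕ y2 ⊕ y1
The second composite normalizes to y4 ⊕ y3 ⊕ y2 ⊕ y1
Both agree, so they are equal.


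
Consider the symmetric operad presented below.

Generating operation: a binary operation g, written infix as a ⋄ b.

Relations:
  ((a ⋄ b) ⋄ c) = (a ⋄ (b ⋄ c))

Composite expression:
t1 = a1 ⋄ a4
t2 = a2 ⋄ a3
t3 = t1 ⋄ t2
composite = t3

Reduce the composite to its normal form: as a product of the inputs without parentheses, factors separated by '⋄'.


a1 ⋄ a4 ⋄ a2 ⋄ a3

Associativity of g dissolves the nesting; only the a-input order survives.
(a1 ⋄ a4) flattens to a1 ⋄ a4
(a2 ⋄ a3) flattens to a2 ⋄ a3
((a1 ⋄ a4) ⋄ (a2 ⋄ a3)) flattens to a1 ⋄ a4 ⋄ a2 ⋄ a3


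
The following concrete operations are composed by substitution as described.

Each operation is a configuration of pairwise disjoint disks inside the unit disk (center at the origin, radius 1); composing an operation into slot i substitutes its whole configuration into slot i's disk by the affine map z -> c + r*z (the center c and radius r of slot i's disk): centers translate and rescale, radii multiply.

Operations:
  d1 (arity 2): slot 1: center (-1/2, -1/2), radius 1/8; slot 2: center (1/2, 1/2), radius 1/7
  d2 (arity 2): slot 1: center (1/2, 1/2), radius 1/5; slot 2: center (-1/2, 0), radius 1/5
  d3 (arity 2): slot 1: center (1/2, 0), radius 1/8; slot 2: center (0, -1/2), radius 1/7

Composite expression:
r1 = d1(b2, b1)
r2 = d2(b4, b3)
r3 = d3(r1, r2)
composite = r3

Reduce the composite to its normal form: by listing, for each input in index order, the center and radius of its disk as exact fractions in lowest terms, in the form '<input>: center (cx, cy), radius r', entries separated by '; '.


b1: center (9/16, 1/16), radius 1/56; b2: center (7/16, -1/16), radius 1/64; b3: center (-1/14, -1/2), radius 1/35; b4: center (1/14, -3/7), radius 1/35

Below d3, radii multiply path by path; the b-disk centers shift.
input b2: applying the 2 nested substitutions gives center (7/16, -1/16), radius 1/64
input b1: applying the 2 nested substitutions gives center (9/16, 1/16), radius 1/56
input b4: applying the 2 nested substitutions gives center (1/14, -3/7), radius 1/35
input b3: applying the 2 nested substitutions gives center (-1/14, -1/2), radius 1/35


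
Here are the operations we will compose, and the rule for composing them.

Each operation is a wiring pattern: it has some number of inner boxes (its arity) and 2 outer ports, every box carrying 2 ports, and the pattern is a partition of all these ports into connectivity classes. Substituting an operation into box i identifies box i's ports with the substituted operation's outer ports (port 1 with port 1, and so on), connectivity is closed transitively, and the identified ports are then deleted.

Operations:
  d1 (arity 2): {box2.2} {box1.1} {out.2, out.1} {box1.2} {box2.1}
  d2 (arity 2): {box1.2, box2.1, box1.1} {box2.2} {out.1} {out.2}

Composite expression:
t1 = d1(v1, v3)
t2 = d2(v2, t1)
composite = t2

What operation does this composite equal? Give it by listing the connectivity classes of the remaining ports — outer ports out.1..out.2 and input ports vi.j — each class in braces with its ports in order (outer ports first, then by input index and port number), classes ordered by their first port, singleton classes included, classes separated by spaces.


{out.1} {out.2} {v1.1} {v1.2} {v2.1, v2.2} {v3.1} {v3.2}

After gluing at d2, chains via deleted ports link the v-ports.
through d1, on inputs (v1, v3): {out.1, out.2} {v1.1} {v1.2} {v3.1} {v3.2} (out.j = stage outer ports)
through d2, on inputs (v2, v1, v3): {out.1} {out.2} {v1.1} {v1.2} {v2.1, v2.2} {v3.1} {v3.2} (out.j = stage outer ports)


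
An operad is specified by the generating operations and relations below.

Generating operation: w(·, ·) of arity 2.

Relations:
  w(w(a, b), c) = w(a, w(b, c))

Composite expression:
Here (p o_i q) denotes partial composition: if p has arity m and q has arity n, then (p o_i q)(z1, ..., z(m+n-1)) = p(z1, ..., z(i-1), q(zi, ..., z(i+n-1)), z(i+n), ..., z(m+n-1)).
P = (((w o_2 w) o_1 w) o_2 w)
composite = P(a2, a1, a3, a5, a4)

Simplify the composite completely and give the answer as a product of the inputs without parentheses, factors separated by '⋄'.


a2 ⋄ a1 ⋄ a3 ⋄ a5 ⋄ a4

Key point: w is associative — brackets drop, the a-order remains.
w(a1, a3) collapses to a1 ⋄ a3
w(a2, w(a1, a3)) collapses to a2 ⋄ a1 ⋄ a3
w(a5, a4) collapses to a5 ⋄ a4
w(w(a2, w(a1, a3)), w(a5, a4)) collapses to a2 ⋄ a1 ⋄ a3 ⋄ a5 ⋄ a4


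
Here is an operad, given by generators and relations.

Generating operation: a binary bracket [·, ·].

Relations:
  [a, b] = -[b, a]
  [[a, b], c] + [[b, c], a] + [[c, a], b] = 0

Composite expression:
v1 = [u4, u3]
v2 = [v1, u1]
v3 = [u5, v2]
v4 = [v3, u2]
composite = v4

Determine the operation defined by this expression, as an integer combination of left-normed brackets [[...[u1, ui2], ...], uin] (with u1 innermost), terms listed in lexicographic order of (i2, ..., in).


-[[[[u1, u3], u4], u5], u2] + [[[[u1, u4], u3], u5], u2]

Antisymmetry and Jacobi reduce to u1-anchored left-normed brackets.
Composite bracket: [[u5, [[u4, u3], u1]], u2]
Applying ab - ba throughout gives 16 signed words (2^4 = 16).
Words beginning with u1 determine it all:
  from u1u3u4u5u2, sign -1: term -[[[[u1, u3], u4], u5], u2]
  from u1u4u3u5u2, sign +1: term +[[[[u1, u4], u3], u5], u2]


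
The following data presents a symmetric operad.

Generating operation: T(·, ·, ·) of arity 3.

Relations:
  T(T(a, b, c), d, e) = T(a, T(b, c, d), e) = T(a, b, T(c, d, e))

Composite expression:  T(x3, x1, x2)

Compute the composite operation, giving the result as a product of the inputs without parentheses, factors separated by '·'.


x3 · x1 · x2

Associativity of T dissolves the nesting; only the x-input order survives.
T(x3, x1, x2) collapses to x3 · x1 · x2


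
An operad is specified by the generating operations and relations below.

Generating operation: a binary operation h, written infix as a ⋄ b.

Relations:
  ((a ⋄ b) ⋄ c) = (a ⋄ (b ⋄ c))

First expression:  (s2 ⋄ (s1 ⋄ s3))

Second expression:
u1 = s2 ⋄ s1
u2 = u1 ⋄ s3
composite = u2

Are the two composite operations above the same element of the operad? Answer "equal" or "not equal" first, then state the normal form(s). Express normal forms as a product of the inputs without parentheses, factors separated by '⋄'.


equal; the common form is s2 ⋄ s1 ⋄ s3

Reducing the first expression gives s2 ⋄ s1 ⋄ s3
Reducing the second expression gives s2 ⋄ s1 ⋄ s3
Both agree, so they are equal.


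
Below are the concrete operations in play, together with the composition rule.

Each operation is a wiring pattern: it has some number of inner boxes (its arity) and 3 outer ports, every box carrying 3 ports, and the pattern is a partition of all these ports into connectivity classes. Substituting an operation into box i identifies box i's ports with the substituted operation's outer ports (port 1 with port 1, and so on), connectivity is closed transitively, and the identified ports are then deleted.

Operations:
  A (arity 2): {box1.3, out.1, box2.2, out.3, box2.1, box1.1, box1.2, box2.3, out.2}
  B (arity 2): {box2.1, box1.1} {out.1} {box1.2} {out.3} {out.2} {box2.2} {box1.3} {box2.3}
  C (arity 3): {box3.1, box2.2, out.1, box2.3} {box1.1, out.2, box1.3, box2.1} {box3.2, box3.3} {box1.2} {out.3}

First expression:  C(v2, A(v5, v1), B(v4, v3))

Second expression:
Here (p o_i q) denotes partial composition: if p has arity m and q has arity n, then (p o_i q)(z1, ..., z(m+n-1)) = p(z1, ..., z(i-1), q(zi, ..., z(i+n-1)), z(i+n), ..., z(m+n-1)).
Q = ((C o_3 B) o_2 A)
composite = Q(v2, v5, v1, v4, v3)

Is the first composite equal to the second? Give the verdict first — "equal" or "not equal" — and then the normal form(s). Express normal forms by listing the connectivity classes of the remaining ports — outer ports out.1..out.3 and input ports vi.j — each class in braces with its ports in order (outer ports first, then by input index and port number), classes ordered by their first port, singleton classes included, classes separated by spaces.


equal: each reduces to {out.1, out.2, v1.1, v1.2, v1.3, v2.1, v2.3, v5.1, v5.2, v5.3} {out.3} {v2.2} {v3.1, v4.1} {v3.2} {v3.3} {v4.2} {v4.3}

The first expression reduces to {out.1, out.2, v1.1, v1.2, v1.3, v2.1, v2.3, v5.1, v5.2, v5.3} {out.3} {v2.2} {v3.1, v4.1} {v3.2} {v3.3} {v4.2} {v4.3}
The second expression reduces to {out.1, out.2, v1.1, v1.2, v1.3, v2.1, v2.3, v5.1, v5.2, v5.3} {out.3} {v2.2} {v3.1, v4.1} {v3.2} {v3.3} {v4.2} {v4.3}
Same normal form: equal.


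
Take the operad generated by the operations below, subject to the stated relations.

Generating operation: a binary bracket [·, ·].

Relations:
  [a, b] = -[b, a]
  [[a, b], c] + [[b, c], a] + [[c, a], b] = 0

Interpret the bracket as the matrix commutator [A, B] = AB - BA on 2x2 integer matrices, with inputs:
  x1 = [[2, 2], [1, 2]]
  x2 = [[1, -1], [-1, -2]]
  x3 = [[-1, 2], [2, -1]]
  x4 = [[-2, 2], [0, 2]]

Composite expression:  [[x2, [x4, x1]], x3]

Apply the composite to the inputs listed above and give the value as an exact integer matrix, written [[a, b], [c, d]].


[[-8, -48], [48, 8]]


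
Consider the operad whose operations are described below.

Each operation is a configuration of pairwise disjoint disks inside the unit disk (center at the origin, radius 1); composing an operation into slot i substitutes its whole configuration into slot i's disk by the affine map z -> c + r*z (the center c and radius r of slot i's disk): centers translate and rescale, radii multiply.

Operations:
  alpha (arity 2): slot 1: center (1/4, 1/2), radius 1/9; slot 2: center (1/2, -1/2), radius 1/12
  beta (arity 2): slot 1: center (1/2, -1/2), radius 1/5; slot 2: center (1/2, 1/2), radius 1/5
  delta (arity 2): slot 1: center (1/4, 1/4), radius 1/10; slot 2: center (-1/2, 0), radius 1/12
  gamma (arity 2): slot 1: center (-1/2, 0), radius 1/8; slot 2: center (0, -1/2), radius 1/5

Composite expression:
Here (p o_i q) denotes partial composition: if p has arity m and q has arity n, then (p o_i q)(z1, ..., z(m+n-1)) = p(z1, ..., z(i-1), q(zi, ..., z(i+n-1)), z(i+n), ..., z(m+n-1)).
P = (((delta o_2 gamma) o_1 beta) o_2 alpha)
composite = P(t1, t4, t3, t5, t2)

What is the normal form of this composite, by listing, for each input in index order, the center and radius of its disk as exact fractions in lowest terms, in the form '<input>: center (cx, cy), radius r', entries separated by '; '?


t1: center (3/10, 1/5), radius 1/50; t2: center (-1/2, -1/24), radius 1/60; t3: center (31/100, 29/100), radius 1/600; t4: center (61/200, 31/100), radius 1/450; t5: center (-13/24, 0), radius 1/96

Nesting under delta composes maps z -> c + r*z down each t-path.
for t1, the 2-step affine chain lands on center (3/10, 1/5), radius 1/50
for t4, the 3-step affine chain lands on center (61/200, 31/100), radius 1/450
for t3, the 3-step affine chain lands on center (31/100, 29/100), radius 1/600
for t5, the 2-step affine chain lands on center (-13/24, 0), radius 1/96
for t2, the 2-step affine chain lands on center (-1/2, -1/24), radius 1/60


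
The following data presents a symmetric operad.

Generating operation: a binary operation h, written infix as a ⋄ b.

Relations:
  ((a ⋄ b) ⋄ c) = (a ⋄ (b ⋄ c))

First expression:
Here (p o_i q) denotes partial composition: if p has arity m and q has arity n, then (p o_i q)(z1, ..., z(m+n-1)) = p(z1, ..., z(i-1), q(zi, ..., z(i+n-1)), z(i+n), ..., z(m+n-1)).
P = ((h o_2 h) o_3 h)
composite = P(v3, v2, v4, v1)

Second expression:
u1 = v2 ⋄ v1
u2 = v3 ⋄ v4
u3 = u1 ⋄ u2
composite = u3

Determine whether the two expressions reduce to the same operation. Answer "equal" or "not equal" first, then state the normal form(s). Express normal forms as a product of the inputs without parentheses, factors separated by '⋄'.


In normal form, the first expression is v3 ⋄ v2 ⋄ v4 ⋄ v1
In normal form, the second expression is v2 ⋄ v1 ⋄ v3 ⋄ v4
They disagree, so not equal.

not equal; the first gives v3 ⋄ v2 ⋄ v4 ⋄ v1 and the second v2 ⋄ v1 ⋄ v3 ⋄ v4


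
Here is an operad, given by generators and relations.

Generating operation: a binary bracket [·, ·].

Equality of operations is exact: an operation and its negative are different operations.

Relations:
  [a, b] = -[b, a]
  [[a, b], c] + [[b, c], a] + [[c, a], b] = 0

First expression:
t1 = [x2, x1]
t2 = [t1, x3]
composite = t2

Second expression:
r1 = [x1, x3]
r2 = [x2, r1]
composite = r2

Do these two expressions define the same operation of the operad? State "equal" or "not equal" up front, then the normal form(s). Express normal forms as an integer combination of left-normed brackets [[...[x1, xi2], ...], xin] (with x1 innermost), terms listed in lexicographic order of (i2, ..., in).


not equal — first -[[x1, x2], x3], second -[[x1, x3], x2]

The first composite normalizes to -[[x1, x2], x3]
The second composite normalizes to -[[x1, x3], x2]
Distinct normal forms: not equal.


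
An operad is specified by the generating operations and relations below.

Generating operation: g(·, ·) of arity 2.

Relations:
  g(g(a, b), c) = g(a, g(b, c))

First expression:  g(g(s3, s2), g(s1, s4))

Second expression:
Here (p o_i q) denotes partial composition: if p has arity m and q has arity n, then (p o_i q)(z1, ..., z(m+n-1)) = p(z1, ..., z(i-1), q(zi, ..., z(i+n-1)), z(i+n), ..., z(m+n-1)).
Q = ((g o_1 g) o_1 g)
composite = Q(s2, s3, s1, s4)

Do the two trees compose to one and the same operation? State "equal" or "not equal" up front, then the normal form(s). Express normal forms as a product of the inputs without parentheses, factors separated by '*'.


not equal — first s3 * s2 * s1 * s4, second s2 * s3 * s1 * s4

The first expression reduces to s3 * s2 * s1 * s4
The second expression reduces to s2 * s3 * s1 * s4
Distinct normal forms: not equal.


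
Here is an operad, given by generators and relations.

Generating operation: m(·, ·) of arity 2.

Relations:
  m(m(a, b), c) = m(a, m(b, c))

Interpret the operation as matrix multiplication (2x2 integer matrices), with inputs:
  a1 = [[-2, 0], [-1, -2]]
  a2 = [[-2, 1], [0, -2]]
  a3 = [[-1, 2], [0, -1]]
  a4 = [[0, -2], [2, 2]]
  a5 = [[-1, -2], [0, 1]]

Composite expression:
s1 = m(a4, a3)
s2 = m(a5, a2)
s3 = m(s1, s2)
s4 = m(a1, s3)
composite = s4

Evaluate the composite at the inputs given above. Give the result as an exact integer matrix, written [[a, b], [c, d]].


[[0, 8], [8, 24]]

m(a4, a3) = [[0, 2], [-2, 2]]
m(a5, a2) = [[2, 3], [0, -2]]
m(m(a4, a3), m(a5, a2)) = [[0, -4], [-4, -10]]
m(a1, m(m(a4, a3), m(a5, a2))) = [[0, 8], [8, 24]]


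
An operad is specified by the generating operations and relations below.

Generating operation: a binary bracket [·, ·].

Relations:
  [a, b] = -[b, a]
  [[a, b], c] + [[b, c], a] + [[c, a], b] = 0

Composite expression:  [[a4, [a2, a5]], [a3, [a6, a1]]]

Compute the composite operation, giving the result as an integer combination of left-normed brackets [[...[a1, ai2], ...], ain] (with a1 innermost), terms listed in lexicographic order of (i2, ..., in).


[[[[[a1, a6], a3], a2], a5], a4] - [[[[[a1, a6], a3], a4], a2], a5] + [[[[[a1, a6], a3], a4], a5], a2] - [[[[[a1, a6], a3], a5], a2], a4]

A multilinear Lie element is pinned by a1-initial words (a1 innermost).
Composite bracket: [[a4, [a2, a5]], [a3, [a6, a1]]]
Expanding via [a, b] = ab - ba: 32 signed words (2^5 = 32).
Words beginning with a1 determine it all:
  from a1a6a3a2a5a4, sign +1: term +[[[[[a1, a6], a3], a2], a5], a4]
  from a1a6a3a4a2a5, sign -1: term -[[[[[a1, a6], a3], a4], a2], a5]
  from a1a6a3a4a5a2, sign +1: term +[[[[[a1, a6], a3], a4], a5], a2]
  from a1a6a3a5a2a4, sign -1: term -[[[[[a1, a6], a3], a5], a2], a4]


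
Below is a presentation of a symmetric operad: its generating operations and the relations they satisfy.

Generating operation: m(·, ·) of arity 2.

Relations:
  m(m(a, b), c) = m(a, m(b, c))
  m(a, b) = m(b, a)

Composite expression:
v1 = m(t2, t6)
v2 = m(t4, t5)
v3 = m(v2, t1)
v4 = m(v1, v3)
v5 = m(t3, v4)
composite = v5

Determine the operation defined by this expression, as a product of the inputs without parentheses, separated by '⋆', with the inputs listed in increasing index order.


t1 ⋆ t2 ⋆ t3 ⋆ t4 ⋆ t5 ⋆ t6

Both nesting and order wash out for m; what remains is which t's occur.
m(t2, t6) flattens to t2 ⋆ t6
m(t4, t5) flattens to t4 ⋆ t5
m(m(t4, t5), t1) flattens to t4 ⋆ t5 ⋆ t1
m(m(t2, t6), m(m(t4, t5), t1)) flattens to t2 ⋆ t6 ⋆ t4 ⋆ t5 ⋆ t1
m(t3, m(m(t2, t6), m(m(t4, t5), t1))) flattens to t3 ⋆ t2 ⋆ t6 ⋆ t4 ⋆ t5 ⋆ t1
putting the inputs in ascending order: t1 ⋆ t2 ⋆ t3 ⋆ t4 ⋆ t5 ⋆ t6


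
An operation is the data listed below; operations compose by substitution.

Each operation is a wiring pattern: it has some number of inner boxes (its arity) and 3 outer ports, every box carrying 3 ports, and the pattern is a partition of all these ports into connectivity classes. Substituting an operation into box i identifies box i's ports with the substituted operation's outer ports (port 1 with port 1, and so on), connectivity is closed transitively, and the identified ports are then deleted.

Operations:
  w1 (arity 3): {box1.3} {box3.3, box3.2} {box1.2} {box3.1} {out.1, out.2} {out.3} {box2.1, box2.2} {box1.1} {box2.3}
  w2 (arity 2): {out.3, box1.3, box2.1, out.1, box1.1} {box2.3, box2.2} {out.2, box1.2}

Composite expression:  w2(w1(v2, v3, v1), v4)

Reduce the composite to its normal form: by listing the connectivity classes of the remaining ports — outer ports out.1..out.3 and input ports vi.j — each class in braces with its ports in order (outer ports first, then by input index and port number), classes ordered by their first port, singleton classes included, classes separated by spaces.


{out.1, out.2, out.3, v4.1} {v1.1} {v1.2, v1.3} {v2.1} {v2.2} {v2.3} {v3.1, v3.2} {v3.3} {v4.2, v4.3}

Two ports join when wires chain via w2-identified ports.
composing w1 on (v2, v3, v1), with out.j its own outer ports: {out.1, out.2} {out.3} {v1.1} {v1.2, v1.3} {v2.1} {v2.2} {v2.3} {v3.1, v3.2} {v3.3}
composing w2 on (v2, v3, v1, v4), with out.j its own outer ports: {out.1, out.2, out.3, v4.1} {v1.1} {v1.2, v1.3} {v2.1} {v2.2} {v2.3} {v3.1, v3.2} {v3.3} {v4.2, v4.3}


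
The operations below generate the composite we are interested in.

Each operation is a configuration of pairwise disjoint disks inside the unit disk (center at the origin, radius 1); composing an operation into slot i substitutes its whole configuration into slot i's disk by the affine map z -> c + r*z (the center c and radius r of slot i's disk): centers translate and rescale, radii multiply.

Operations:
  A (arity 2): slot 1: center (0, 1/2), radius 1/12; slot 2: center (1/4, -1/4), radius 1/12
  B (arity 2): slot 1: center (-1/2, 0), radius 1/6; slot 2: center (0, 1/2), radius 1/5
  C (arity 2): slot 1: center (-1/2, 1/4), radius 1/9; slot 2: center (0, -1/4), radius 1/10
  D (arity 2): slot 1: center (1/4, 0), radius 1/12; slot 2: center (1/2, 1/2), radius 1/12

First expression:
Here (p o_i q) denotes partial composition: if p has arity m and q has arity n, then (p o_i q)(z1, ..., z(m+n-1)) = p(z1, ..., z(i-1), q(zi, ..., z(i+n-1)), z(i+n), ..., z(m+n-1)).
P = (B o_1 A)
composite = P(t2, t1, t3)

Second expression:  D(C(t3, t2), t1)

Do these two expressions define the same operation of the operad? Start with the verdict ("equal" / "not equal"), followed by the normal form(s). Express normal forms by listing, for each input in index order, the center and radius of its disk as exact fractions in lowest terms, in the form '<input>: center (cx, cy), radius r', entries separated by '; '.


not equal — first t1: center (-11/24, -1/24), radius 1/72; t2: center (-1/2, 1/12), radius 1/72; t3: center (0, 1/2), radius 1/5, second t1: center (1/2, 1/2), radius 1/12; t2: center (1/4, -1/48), radius 1/120; t3: center (5/24, 1/48), radius 1/108

Reducing the first expression gives t1: center (-11/24, -1/24), radius 1/72; t2: center (-1/2, 1/12), radius 1/72; t3: center (0, 1/2), radius 1/5
Reducing the second expression gives t1: center (1/2, 1/2), radius 1/12; t2: center (1/4, -1/48), radius 1/120; t3: center (5/24, 1/48), radius 1/108
They disagree, so not equal.


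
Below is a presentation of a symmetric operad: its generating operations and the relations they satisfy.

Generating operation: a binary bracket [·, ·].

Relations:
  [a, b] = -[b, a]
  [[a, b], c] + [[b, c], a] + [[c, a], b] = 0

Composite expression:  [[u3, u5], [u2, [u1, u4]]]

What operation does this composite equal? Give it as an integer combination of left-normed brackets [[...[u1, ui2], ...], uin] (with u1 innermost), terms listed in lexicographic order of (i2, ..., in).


Left-normed coefficients sit on the u1-initial expansion words.
Composite bracket: [[u3, u5], [u2, [u1, u4]]]
Full expansion: 16 signed words from ab - ba (2^4 = 16).
The u1-initial words carry the normal form:
  u1u4u2u3u5 appears with sign +1, giving the term +[[[[u1, u4], u2], u3], u5]
  u1u4u2u5u3 appears with sign -1, giving the term -[[[[u1, u4], u2], u5], u3]

[[[[u1, u4], u2], u3], u5] - [[[[u1, u4], u2], u5], u3]


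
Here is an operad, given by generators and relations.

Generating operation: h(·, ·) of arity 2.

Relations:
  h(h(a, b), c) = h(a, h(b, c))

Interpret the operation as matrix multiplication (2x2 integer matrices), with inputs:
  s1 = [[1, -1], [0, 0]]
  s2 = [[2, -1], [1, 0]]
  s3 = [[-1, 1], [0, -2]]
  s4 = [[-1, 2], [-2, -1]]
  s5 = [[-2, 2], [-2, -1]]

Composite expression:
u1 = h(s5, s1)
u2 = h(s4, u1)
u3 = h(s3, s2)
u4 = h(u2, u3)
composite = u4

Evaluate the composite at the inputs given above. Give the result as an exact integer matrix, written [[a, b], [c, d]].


[[-2, -2], [6, 6]]

h(s5, s1) = [[-2, 2], [-2, 2]]
h(s4, h(s5, s1)) = [[-2, 2], [6, -6]]
h(s3, s2) = [[-1, 1], [-2, 0]]
h(h(s4, h(s5, s1)), h(s3, s2)) = [[-2, -2], [6, 6]]


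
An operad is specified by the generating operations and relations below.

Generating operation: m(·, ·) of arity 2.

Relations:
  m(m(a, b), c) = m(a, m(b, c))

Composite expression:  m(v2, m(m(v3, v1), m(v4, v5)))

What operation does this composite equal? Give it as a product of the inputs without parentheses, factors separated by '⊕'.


v2 ⊕ v3 ⊕ v1 ⊕ v4 ⊕ v5

Every regrouping of m is equal, so read the v-inputs in written order.
m(v3, v1) collapses to v3 ⊕ v1
m(v4, v5) collapses to v4 ⊕ v5
m(m(v3, v1), m(v4, v5)) collapses to v3 ⊕ v1 ⊕ v4 ⊕ v5
m(v2, m(m(v3, v1), m(v4, v5))) collapses to v2 ⊕ v3 ⊕ v1 ⊕ v4 ⊕ v5


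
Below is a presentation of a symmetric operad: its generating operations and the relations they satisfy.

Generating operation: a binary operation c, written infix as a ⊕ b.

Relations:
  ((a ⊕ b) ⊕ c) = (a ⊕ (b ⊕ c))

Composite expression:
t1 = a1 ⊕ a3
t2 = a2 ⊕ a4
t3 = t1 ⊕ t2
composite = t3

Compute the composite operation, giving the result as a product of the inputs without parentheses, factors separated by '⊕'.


Every regrouping of c is equal, so read the a-inputs in written order.
(a1 ⊕ a3) flattens to a1 ⊕ a3
(a2 ⊕ a4) flattens to a2 ⊕ a4
((a1 ⊕ a3) ⊕ (a2 ⊕ a4)) flattens to a1 ⊕ a3 ⊕ a2 ⊕ a4

a1 ⊕ a3 ⊕ a2 ⊕ a4


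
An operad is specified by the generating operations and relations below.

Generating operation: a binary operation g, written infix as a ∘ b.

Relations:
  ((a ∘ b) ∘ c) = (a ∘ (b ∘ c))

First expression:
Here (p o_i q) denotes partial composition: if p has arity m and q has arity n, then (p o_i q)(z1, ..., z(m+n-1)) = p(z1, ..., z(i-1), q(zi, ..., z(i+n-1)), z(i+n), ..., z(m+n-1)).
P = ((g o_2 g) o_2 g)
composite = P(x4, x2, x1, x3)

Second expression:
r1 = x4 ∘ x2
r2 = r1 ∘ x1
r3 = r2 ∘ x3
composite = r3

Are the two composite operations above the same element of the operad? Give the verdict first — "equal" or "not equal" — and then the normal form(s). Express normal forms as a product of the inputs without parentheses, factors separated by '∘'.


equal; both compose to x4 ∘ x2 ∘ x1 ∘ x3

The first expression, normalized: x4 ∘ x2 ∘ x1 ∘ x3
The second expression, normalized: x4 ∘ x2 ∘ x1 ∘ x3
One common form — equal.


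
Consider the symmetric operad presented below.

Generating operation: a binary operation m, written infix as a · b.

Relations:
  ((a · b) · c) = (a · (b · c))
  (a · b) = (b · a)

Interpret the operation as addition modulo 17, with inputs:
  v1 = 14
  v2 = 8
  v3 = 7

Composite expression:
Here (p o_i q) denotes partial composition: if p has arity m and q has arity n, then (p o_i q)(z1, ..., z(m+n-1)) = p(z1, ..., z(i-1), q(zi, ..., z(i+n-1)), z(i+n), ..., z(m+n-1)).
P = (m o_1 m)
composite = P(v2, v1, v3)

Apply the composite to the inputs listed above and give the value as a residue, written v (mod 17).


12 (mod 17)

(v2 · v1) = 5
((v2 · v1) · v3) = 12


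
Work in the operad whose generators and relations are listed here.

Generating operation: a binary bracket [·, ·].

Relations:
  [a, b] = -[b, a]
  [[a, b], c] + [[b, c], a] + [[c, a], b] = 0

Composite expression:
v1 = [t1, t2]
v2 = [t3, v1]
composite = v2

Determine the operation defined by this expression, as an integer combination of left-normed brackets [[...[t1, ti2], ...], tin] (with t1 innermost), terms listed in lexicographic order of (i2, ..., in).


In the tensor algebra, words opening t1 carry the t1-anchored form.
Composite bracket: [t3, [t1, t2]]
Full expansion: 4 signed words from ab - ba (2^2 = 4).
Coefficients come from the t1-initial words:
  the word t1t2t3 carries sign -1 and contributes -[[t1, t2], t3]

-[[t1, t2], t3]


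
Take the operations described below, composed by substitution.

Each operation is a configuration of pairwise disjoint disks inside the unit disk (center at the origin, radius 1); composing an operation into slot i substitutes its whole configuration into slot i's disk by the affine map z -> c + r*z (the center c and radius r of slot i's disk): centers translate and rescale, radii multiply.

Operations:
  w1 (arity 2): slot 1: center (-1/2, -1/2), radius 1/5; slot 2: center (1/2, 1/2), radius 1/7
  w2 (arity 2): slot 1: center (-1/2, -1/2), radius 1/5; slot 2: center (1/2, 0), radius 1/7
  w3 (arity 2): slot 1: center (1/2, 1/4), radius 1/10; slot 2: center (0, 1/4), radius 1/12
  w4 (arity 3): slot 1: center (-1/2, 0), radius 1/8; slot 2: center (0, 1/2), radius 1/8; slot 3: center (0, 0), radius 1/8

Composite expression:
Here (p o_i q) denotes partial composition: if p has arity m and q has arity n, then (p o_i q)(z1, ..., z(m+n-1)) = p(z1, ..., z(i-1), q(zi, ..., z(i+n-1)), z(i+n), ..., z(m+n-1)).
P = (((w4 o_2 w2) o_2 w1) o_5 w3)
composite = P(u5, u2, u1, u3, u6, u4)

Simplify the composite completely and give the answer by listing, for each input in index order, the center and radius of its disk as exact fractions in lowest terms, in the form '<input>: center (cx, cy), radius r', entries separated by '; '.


u1: center (-1/20, 9/20), radius 1/280; u2: center (-3/40, 17/40), radius 1/200; u3: center (1/16, 1/2), radius 1/56; u4: center (0, 1/32), radius 1/96; u5: center (-1/2, 0), radius 1/8; u6: center (1/16, 1/32), radius 1/80

Follow each u-input down from w4: c' goes to c + r*c', radius to r*r'.
u5: after 1 affine step, its disk has center (-1/2, 0), radius 1/8
u2: after 3 affine steps, its disk has center (-3/40, 17/40), radius 1/200
u1: after 3 affine steps, its disk has center (-1/20, 9/20), radius 1/280
u3: after 2 affine steps, its disk has center (1/16, 1/2), radius 1/56
u6: after 2 affine steps, its disk has center (1/16, 1/32), radius 1/80
u4: after 2 affine steps, its disk has center (0, 1/32), radius 1/96


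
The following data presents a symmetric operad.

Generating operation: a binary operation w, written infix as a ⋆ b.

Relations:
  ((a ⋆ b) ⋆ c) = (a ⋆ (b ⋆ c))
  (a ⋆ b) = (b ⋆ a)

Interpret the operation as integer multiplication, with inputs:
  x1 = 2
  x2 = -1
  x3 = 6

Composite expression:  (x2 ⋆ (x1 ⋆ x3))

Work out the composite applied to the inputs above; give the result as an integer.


-12


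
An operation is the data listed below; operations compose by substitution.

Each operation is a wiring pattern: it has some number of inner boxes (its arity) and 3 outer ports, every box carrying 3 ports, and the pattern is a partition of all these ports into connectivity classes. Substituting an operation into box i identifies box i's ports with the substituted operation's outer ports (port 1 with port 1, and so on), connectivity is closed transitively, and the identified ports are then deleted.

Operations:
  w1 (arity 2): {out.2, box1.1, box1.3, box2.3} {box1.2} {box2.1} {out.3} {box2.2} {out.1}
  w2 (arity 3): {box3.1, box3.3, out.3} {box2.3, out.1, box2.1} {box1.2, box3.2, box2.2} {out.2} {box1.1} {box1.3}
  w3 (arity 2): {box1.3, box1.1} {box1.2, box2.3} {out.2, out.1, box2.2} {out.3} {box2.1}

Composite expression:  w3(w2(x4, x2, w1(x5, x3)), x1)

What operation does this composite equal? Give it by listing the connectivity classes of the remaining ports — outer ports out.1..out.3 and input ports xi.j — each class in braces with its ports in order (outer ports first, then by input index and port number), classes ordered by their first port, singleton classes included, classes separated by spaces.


Two ports join when wires chain via w3-identified ports.
stage w1: inputs (x5, x3), connectivity {out.1} {out.2, x3.3, x5.1, x5.3} {out.3} {x3.1} {x3.2} {x5.2}, out.j its boundary
stage w2: inputs (x4, x2, x5, x3), connectivity {out.1, x2.1, x2.3} {out.2} {out.3} {x2.2, x3.3, x4.2, x5.1, x5.3} {x3.1} {x3.2} {x4.1} {x4.3} {x5.2}, out.j its boundary
stage w3: inputs (x4, x2, x5, x3, x1), connectivity {out.1, out.2, x1.2} {out.3} {x1.1} {x1.3} {x2.1, x2.3} {x2.2, x3.3, x4.2, x5.1, x5.3} {x3.1} {x3.2} {x4.1} {x4.3} {x5.2}, out.j its boundary

{out.1, out.2, x1.2} {out.3} {x1.1} {x1.3} {x2.1, x2.3} {x2.2, x3.3, x4.2, x5.1, x5.3} {x3.1} {x3.2} {x4.1} {x4.3} {x5.2}


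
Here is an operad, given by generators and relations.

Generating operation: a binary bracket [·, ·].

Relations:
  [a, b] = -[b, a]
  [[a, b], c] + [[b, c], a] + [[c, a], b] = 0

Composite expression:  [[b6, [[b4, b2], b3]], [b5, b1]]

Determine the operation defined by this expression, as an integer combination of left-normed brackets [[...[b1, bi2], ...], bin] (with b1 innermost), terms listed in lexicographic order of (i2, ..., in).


[[[[[b1, b5], b2], b4], b3], b6] - [[[[[b1, b5], b3], b2], b4], b6] + [[[[[b1, b5], b3], b4], b2], b6] - [[[[[b1, b5], b4], b2], b3], b6] - [[[[[b1, b5], b6], b2], b4], b3] + [[[[[b1, b5], b6], b3], b2], b4] - [[[[[b1, b5], b6], b3], b4], b2] + [[[[[b1, b5], b6], b4], b2], b3]


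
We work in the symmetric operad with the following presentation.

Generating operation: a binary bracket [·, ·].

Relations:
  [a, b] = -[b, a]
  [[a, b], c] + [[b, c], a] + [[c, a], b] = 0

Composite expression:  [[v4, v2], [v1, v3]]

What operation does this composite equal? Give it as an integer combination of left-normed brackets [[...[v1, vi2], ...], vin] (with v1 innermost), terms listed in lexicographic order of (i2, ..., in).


[[[v1, v3], v2], v4] - [[[v1, v3], v4], v2]

Antisymmetry and Jacobi reduce to v1-anchored left-normed brackets.
Composite bracket: [[v4, v2], [v1, v3]]
Under [a, b] = ab - ba we get 8 signed associative words (2^3 = 8).
Collect the words opening with v1:
  from v1v3v2v4, sign +1: term +[[[v1, v3], v2], v4]
  from v1v3v4v2, sign -1: term -[[[v1, v3], v4], v2]


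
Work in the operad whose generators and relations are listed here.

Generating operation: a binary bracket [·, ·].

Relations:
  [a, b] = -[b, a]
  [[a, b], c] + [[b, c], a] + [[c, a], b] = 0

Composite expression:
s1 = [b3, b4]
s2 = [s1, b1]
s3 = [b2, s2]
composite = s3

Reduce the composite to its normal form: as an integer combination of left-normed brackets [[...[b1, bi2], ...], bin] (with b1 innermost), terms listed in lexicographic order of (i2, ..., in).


Antisymmetry and Jacobi reduce to b1-anchored left-normed brackets.
Composite bracket: [b2, [[b3, b4], b1]]
Under [a, b] = ab - ba we get 8 signed associative words (2^3 = 8).
Words beginning with b1 determine it all:
  word b1b3b4b2 has sign +1, contributing +[[[b1, b3], b4], b2]
  word b1b4b3b2 has sign -1, contributing -[[[b1, b4], b3], b2]

[[[b1, b3], b4], b2] - [[[b1, b4], b3], b2]


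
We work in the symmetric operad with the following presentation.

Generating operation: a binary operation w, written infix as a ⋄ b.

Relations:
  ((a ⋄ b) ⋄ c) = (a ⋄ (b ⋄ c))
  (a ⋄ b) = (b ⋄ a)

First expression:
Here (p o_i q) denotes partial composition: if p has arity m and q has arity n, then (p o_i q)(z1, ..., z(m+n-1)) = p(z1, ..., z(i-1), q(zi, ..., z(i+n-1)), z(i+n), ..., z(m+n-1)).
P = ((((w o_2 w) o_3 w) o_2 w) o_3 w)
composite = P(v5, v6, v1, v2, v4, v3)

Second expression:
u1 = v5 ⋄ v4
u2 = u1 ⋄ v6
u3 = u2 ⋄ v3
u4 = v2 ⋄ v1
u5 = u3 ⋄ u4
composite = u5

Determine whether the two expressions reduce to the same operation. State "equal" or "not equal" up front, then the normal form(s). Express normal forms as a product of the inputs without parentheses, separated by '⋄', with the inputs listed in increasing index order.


Reducing the first expression gives v1 ⋄ v2 ⋄ v3 ⋄ v4 ⋄ v5 ⋄ v6
Reducing the second expression gives v1 ⋄ v2 ⋄ v3 ⋄ v4 ⋄ v5 ⋄ v6
One common form — equal.

equal — both sides give v1 ⋄ v2 ⋄ v3 ⋄ v4 ⋄ v5 ⋄ v6


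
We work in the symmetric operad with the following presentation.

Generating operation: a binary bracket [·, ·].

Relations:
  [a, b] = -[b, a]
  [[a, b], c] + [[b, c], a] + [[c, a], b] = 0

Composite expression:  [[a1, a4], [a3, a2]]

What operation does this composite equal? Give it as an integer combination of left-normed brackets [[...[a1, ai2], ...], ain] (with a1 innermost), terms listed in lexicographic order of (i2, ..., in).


In the tensor algebra, words opening a1 carry the a1-anchored form.
Composite bracket: [[a1, a4], [a3, a2]]
Under [a, b] = ab - ba we get 8 signed associative words (2^3 = 8).
Coefficients come from the a1-initial words:
  from a1a4a2a3, sign -1: term -[[[a1, a4], a2], a3]
  from a1a4a3a2, sign +1: term +[[[a1, a4], a3], a2]

-[[[a1, a4], a2], a3] + [[[a1, a4], a3], a2]


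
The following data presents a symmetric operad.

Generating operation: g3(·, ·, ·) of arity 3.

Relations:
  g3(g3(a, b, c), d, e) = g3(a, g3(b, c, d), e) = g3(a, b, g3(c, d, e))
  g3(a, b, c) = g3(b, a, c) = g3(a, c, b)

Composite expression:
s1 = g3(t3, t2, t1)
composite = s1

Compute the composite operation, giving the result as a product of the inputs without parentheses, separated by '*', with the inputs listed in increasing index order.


Shape and order are irrelevant to g3; the t-input set decides.
g3(t3, t2, t1) linearizes to t3 * t2 * t1
putting the inputs in ascending order: t1 * t2 * t3

t1 * t2 * t3


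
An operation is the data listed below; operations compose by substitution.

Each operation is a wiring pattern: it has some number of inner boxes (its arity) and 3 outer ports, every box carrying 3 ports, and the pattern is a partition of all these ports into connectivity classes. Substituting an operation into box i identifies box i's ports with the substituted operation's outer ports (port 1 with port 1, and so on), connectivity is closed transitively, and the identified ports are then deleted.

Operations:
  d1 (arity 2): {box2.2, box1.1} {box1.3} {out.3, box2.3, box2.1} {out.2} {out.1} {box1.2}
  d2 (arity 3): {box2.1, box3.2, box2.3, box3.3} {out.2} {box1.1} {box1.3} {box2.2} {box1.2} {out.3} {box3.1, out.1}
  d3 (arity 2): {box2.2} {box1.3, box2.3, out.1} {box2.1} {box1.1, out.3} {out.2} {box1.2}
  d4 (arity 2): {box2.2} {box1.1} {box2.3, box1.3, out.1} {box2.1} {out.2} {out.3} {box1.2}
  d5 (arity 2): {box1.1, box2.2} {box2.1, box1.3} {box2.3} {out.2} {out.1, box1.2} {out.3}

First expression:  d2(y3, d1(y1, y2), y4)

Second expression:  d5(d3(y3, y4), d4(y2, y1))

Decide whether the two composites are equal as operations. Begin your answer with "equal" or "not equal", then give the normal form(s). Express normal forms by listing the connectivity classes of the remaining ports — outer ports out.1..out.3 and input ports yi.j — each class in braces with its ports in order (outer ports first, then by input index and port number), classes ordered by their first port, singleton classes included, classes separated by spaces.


not equal — first {out.1, y4.1} {out.2} {out.3} {y1.1, y2.2} {y1.2} {y1.3} {y2.1, y2.3, y4.2, y4.3} {y3.1} {y3.2} {y3.3}, second {out.1} {out.2} {out.3} {y1.1} {y1.2} {y1.3, y2.3, y3.1} {y2.1} {y2.2} {y3.2} {y3.3, y4.3} {y4.1} {y4.2}


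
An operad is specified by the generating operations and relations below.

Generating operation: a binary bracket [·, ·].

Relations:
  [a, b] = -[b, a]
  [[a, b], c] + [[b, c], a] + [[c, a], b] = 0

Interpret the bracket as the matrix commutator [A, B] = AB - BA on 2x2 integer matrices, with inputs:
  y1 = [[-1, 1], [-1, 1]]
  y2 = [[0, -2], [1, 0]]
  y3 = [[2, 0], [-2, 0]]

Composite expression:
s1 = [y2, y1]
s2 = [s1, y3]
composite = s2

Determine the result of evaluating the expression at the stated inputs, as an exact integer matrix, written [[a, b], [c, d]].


[[8, 8], [0, -8]]

[y2, y1] = [[1, -4], [-2, -1]]
[[y2, y1], y3] = [[8, 8], [0, -8]]


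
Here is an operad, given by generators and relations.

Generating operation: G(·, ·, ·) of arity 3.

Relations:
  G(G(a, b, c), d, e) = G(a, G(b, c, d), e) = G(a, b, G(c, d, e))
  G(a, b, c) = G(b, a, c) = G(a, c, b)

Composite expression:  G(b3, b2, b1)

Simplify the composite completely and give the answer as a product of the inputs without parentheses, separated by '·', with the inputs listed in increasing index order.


b1 · b2 · b3


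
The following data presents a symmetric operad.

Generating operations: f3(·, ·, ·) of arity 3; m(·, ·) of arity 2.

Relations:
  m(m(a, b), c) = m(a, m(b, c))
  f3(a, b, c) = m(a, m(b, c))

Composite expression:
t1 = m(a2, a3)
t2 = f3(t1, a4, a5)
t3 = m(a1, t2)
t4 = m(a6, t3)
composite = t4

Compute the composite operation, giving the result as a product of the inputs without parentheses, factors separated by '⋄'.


a6 ⋄ a1 ⋄ a2 ⋄ a3 ⋄ a4 ⋄ a5

The m-tree's shape is irrelevant; the a-reading-order decides.
m(a2, a3) spells out as a2 ⋄ a3
f3(m(a2, a3), a4, a5) spells out as a2 ⋄ a3 ⋄ a4 ⋄ a5
m(a1, f3(m(a2, a3), a4, a5)) spells out as a1 ⋄ a2 ⋄ a3 ⋄ a4 ⋄ a5
m(a6, m(a1, f3(m(a2, a3), a4, a5))) spells out as a6 ⋄ a1 ⋄ a2 ⋄ a3 ⋄ a4 ⋄ a5


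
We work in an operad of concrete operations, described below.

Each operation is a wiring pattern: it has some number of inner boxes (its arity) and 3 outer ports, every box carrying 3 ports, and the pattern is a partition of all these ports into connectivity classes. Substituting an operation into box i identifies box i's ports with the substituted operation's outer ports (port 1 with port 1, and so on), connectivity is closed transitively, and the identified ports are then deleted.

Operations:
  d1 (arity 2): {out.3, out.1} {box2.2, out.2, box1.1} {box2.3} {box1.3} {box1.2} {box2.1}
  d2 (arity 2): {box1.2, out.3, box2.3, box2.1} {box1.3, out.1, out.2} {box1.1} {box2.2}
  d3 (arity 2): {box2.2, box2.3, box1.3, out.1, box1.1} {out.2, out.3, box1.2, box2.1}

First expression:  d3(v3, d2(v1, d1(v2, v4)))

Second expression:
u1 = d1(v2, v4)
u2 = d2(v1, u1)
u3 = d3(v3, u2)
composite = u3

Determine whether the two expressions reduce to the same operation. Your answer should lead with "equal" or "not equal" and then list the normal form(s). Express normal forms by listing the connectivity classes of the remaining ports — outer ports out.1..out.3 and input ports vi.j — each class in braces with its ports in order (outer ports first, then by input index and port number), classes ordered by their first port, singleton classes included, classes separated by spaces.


equal — both sides give {out.1, out.2, out.3, v1.2, v1.3, v3.1, v3.2, v3.3} {v1.1} {v2.1, v4.2} {v2.2} {v2.3} {v4.1} {v4.3}

The first expression, normalized: {out.1, out.2, out.3, v1.2, v1.3, v3.1, v3.2, v3.3} {v1.1} {v2.1, v4.2} {v2.2} {v2.3} {v4.1} {v4.3}
The second expression, normalized: {out.1, out.2, out.3, v1.2, v1.3, v3.1, v3.2, v3.3} {v1.1} {v2.1, v4.2} {v2.2} {v2.3} {v4.1} {v4.3}
The normal forms match — equal.
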